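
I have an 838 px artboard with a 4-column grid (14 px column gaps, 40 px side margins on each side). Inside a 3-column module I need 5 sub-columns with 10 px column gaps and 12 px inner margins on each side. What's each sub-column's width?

100.2 px

Outer content = 838 − 2·40 = 758 px.
4c + 3·14 = 758 → 4c = 716 → c = 179 px.
3-column span = 3·179 + 2·14 = 565 px.
Inner content = 565 − 2·12 = 541 px.
5d + 4·10 = 541 → 5d = 501 → d = 100.2 px.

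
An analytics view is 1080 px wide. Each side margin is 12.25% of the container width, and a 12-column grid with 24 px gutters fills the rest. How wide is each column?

45.95 px

1080 × (1 − 2·12.25%) = 1080 × 75.5% = 815.4 px for the columns.
Subtracting 11 gutters of 24 leaves 551.4 for 12 columns, so c = 45.95 px.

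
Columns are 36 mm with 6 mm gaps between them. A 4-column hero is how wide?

Span of 4: 4·36 + 3·6 = 144 + 18 = 162 mm.

162 mm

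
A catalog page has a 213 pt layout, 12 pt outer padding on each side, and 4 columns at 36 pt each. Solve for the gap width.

Subtract both margins: 213 − 2·12 = 189 pt.
Columns use 144 pt, leaving 45 pt across 3 gaps = 15 pt each.

15 pt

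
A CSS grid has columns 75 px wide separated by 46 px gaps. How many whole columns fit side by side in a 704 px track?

6 columns: 6·75 + 5·46 = 680 px ≤ 704.
7 columns: 801 px > 704. So 6.

6 columns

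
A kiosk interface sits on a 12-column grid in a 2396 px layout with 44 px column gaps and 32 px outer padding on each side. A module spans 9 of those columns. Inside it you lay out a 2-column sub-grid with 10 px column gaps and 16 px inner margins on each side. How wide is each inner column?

Outer content = 2396 − 2·32 = 2332 px.
12 columns + 11 column gaps: 12c + 11·44 = 2332.
12c = 2332 − 484 = 1848, so c = 154 px.
9 columns plus 8 column gaps: 1386 + 352 = 1738 px.
Inner content = 1738 − 2·16 = 1706 px.
Subtracting 1 column gap of 10 leaves 1696 for 2 columns, so d = 848 px.

848 px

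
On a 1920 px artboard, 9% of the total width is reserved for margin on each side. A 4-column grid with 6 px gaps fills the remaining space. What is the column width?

Each margin = 9% of 1920 = 172.8 px; content = 1920 − 2·172.8 = 1574.4 px.
Subtracting 3 gaps of 6 leaves 1556.4 for 4 columns, so c = 389.1 px.

389.1 px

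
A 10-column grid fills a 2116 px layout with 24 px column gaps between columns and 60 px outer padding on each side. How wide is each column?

178 px

Subtract both margins: 2116 − 2·60 = 1996 px.
10 columns + 9 column gaps: 10c + 9·24 = 1996.
10c = 1996 − 216 = 1780, so c = 178 px.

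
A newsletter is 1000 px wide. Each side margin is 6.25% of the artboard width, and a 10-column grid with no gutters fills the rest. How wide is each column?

Each margin = 6.25% of 1000 = 62.5 px; content = 1000 − 2·62.5 = 875 px.
10c = 875 → c = 87.5 px.

87.5 px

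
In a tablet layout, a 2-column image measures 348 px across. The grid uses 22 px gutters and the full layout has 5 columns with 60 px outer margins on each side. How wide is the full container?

1023 px

Subtracting 1 gutter of 22 leaves 326 for 2 columns, so c = 163 px.
Adding margins, columns and gutters: 120 + 815 + 88 = 1023 px.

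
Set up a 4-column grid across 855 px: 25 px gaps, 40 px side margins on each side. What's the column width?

175 px

Inside the margins: 855 − 80 = 775 px.
4c + 3·25 = 775 → 4c = 700 → c = 175 px.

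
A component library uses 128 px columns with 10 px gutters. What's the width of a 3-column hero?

3-column span = 3·128 + 2·10 = 404 px.

404 px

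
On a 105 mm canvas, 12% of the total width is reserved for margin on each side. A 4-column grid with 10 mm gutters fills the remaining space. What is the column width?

Margins: 12% × 105 = 12.6 mm each, so content = 105 − 25.2 = 79.8 mm.
4c + 3·10 = 79.8 → 4c = 49.8 → c = 12.45 mm.

12.45 mm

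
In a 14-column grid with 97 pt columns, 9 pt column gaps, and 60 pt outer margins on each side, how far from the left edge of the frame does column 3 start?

272 pt

Each column+gutter stride is 106 pt; 2 of them past the 60 pt margin is 60 + 212 = 272 pt.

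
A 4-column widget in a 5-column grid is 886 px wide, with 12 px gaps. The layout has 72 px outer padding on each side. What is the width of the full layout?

4 columns + 3 gaps: 4c + 3·12 = 886.
4c = 886 − 36 = 850, so c = 212.5 px.
Total width: 2·72 + 5·212.5 + 4·12 = 1254.5 px.

1254.5 px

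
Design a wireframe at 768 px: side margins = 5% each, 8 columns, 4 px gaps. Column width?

82.9 px

Margins: 5% × 768 = 38.4 px each, so content = 768 − 76.8 = 691.2 px.
691.2 − 7·4 = 663.2; ÷8 gives c = 82.9 px.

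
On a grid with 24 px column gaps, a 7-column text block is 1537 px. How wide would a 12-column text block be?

Subtracting 6 column gaps of 24 leaves 1393 for 7 columns, so c = 199 px.
Span of 12: 12·199 + 11·24 = 2388 + 264 = 2652 px.

2652 px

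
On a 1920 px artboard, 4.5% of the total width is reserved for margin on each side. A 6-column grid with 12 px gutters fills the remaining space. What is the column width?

281.2 px

Margins: 4.5% × 1920 = 86.4 px each, so content = 1920 − 172.8 = 1747.2 px.
Subtracting 5 gutters of 12 leaves 1687.2 for 6 columns, so c = 281.2 px.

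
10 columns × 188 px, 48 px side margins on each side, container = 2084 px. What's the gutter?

12 px

Content width = 2084 − 2·48 = 1988 px.
10 columns take 10·188 = 1880 px; remaining 108 splits into 9 gutters.
g = 108 / 9 = 12 px.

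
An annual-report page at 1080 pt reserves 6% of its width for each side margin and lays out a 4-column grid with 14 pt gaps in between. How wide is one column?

227.1 pt

Margins: 6% × 1080 = 64.8 pt each, so content = 1080 − 129.6 = 950.4 pt.
4c + 3·14 = 950.4 → 4c = 908.4 → c = 227.1 pt.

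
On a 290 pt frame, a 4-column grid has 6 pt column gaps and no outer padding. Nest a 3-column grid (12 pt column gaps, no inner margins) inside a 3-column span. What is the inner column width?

290 − 3·6 = 272; ÷4 gives c = 68 pt.
3-column span = 3·68 + 2·6 = 216 pt.
Subtracting 2 column gaps of 12 leaves 192 for 3 columns, so d = 64 pt.

64 pt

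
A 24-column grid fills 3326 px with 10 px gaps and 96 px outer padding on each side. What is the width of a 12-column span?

Inside the margins: 3326 − 192 = 3134 px.
24c + 23·10 = 3134 → 24c = 2904 → c = 121 px.
Span of 12: 12·121 + 11·10 = 1452 + 110 = 1562 px.

1562 px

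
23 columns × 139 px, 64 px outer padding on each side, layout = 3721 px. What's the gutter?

18 px

Content width = 3721 − 2·64 = 3593 px.
23 columns take 23·139 = 3197 px; remaining 396 splits into 22 gutters.
g = 396 / 22 = 18 px.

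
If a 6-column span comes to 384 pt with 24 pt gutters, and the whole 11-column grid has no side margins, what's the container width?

724 pt

384 − 5·24 = 264; ÷6 gives c = 44 pt.
Total width: 11·44 + 10·24 = 724 pt.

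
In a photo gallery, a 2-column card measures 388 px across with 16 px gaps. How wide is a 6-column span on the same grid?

1196 px

388 − 1·16 = 372; ÷2 gives c = 186 px.
Span of 6: 6·186 + 5·16 = 1116 + 80 = 1196 px.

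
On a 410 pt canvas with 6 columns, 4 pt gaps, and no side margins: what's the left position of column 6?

6c + 5·4 = 410 → 6c = 390 → c = 65 pt.
Before column 6: 5 columns + 5 gaps.
Offset = 5·(65 + 4) = 5·69 = 345 pt.

345 pt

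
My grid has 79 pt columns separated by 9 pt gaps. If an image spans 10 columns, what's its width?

871 pt

10-column span = 10·79 + 9·9 = 871 pt.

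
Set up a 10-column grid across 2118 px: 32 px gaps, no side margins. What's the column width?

183 px

2118 − 9·32 = 1830; ÷10 gives c = 183 px.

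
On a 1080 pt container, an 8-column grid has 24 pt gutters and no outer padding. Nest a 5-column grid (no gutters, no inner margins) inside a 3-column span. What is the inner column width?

78 pt

8c + 7·24 = 1080 → 8c = 912 → c = 114 pt.
3-column span = 3·114 + 2·24 = 390 pt.
With no gutters, each column is 390/5 = 78 pt.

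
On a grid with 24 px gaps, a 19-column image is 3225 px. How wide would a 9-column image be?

1515 px

19 columns + 18 gaps: 19c + 18·24 = 3225.
19c = 3225 − 432 = 2793, so c = 147 px.
9 columns plus 8 gaps: 1323 + 192 = 1515 px.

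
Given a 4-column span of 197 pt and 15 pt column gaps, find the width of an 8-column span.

197 − 3·15 = 152; ÷4 gives c = 38 pt.
8 columns plus 7 column gaps: 304 + 105 = 409 pt.

409 pt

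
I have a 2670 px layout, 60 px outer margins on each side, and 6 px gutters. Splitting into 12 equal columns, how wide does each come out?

Content width = 2670 − 2·60 = 2550 px.
Subtracting 11 gutters of 6 leaves 2484 for 12 columns, so c = 207 px.

207 px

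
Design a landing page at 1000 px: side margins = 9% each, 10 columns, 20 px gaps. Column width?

64 px

Margins: 9% × 1000 = 90 px each, so content = 1000 − 180 = 820 px.
820 − 9·20 = 640; ÷10 gives c = 64 px.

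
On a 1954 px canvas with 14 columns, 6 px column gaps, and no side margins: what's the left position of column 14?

1820 px

14c + 13·6 = 1954 → 14c = 1876 → c = 134 px.
Before column 14: 13 columns + 13 column gaps.
Offset = 13·(134 + 6) = 13·140 = 1820 px.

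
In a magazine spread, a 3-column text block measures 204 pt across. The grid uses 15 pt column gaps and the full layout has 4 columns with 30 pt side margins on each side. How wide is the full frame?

204 − 2·15 = 174; ÷3 gives c = 58 pt.
Frame = 2·30 + 4·58 + 3·15 = 60 + 232 + 45 = 337 pt.

337 pt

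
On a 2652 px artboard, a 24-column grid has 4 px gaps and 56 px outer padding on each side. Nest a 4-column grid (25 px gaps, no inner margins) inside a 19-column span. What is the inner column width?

Outer content = 2652 − 2·56 = 2540 px.
2540 − 23·4 = 2448; ÷24 gives c = 102 px.
19-column span = 19·102 + 18·4 = 2010 px.
Subtracting 3 gaps of 25 leaves 1935 for 4 columns, so d = 483.75 px.

483.75 px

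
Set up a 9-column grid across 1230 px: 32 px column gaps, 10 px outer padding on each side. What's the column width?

Content width = 1230 − 2·10 = 1210 px.
1210 − 8·32 = 954; ÷9 gives c = 106 px.

106 px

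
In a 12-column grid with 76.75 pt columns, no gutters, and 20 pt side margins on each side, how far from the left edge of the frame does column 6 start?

Before column 6: the margin + 5 columns + 5 gutters.
Offset = 20 + 5·(76.75 + 0) = 20 + 383.75 = 403.75 pt.

403.75 pt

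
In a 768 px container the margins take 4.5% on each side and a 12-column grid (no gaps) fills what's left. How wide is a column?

Each margin = 4.5% of 768 = 34.56 px; content = 768 − 2·34.56 = 698.88 px.
With no gaps, each column is 698.88/12 = 58.24 px.

58.24 px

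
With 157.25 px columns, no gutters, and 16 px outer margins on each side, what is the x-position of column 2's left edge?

Column 2 starts at margin + 1·(column + gutter) = 16 + 1·157.25 = 173.25 px.

173.25 px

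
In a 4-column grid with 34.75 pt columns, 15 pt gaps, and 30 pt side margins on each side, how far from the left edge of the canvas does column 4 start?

Column 4 starts at margin + 3·(column + gutter) = 30 + 3·49.75 = 179.25 pt.

179.25 pt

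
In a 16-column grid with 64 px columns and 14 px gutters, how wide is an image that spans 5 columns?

376 px

5-column span = 5·64 + 4·14 = 376 px.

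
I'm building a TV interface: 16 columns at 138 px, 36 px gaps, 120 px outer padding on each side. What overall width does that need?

2988 px

Total width: 2·120 + 16·138 + 15·36 = 2988 px.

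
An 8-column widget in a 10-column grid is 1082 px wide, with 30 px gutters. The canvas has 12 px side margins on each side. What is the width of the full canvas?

8 columns + 7 gutters: 8c + 7·30 = 1082.
8c = 1082 − 210 = 872, so c = 109 px.
Canvas = 2·12 + 10·109 + 9·30 = 24 + 1090 + 270 = 1384 px.

1384 px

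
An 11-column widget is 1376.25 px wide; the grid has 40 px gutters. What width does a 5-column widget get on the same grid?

1376.25 − 10·40 = 976.25; ÷11 gives c = 88.75 px.
5-column span = 5·88.75 + 4·40 = 603.75 px.

603.75 px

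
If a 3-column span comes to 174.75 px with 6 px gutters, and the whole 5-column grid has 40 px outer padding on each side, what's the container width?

174.75 − 2·6 = 162.75; ÷3 gives c = 54.25 px.
Adding margins, columns and gutters: 80 + 271.25 + 24 = 375.25 px.

375.25 px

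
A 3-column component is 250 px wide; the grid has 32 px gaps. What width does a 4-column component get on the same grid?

Subtracting 2 gaps of 32 leaves 186 for 3 columns, so c = 62 px.
Span of 4: 4·62 + 3·32 = 248 + 96 = 344 px.

344 px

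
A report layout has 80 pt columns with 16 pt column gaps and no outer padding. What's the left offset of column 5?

Each column+gutter stride is 96 pt; with no margin, 4 of them is 384 pt.

384 pt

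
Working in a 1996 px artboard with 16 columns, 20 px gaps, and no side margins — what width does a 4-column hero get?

Subtracting 15 gaps of 20 leaves 1696 for 16 columns, so c = 106 px.
4 columns plus 3 gaps: 424 + 60 = 484 px.

484 px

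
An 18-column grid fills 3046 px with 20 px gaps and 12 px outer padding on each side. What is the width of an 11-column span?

1839 px

Take off 24 px of margins, leaving 3022 px.
18 columns + 17 gaps: 18c + 17·20 = 3022.
18c = 3022 − 340 = 2682, so c = 149 px.
Span of 11: 11·149 + 10·20 = 1639 + 200 = 1839 px.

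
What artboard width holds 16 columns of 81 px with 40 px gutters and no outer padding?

1896 px

Summing: 1296 + 600 = 1896 px.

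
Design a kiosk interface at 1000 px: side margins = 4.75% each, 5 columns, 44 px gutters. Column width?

145.8 px

Each margin = 4.75% of 1000 = 47.5 px; content = 1000 − 2·47.5 = 905 px.
905 − 4·44 = 729; ÷5 gives c = 145.8 px.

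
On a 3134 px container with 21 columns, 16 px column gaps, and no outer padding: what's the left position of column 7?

900 px

Subtracting 20 column gaps of 16 leaves 2814 for 21 columns, so c = 134 px.
Each column+gutter stride is 150 px; with no margin, 6 of them is 900 px.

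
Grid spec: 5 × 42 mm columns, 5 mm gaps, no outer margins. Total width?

230 mm

Summing: 210 + 20 = 230 mm.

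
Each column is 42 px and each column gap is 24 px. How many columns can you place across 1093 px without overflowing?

Each extra column adds 42 + 24 = 66 px.
(1093 + 24) / 66 = 16.92, so 16 columns fit.

16 columns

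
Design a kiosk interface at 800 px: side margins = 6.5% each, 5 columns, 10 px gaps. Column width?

Margins: 6.5% × 800 = 52 px each, so content = 800 − 104 = 696 px.
Subtracting 4 gaps of 10 leaves 656 for 5 columns, so c = 131.2 px.

131.2 px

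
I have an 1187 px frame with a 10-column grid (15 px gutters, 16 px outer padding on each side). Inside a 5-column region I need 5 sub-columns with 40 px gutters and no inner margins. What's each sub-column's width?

Inside the margins: 1187 − 32 = 1155 px.
Subtracting 9 gutters of 15 leaves 1020 for 10 columns, so c = 102 px.
5-column span = 5·102 + 4·15 = 570 px.
5d + 4·40 = 570 → 5d = 410 → d = 82 px.

82 px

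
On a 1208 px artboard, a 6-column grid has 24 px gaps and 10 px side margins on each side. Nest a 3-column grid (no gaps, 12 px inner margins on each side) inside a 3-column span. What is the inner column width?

Subtract both margins: 1208 − 2·10 = 1188 px.
1188 − 5·24 = 1068; ÷6 gives c = 178 px.
Span of 3: 3·178 + 2·24 = 534 + 48 = 582 px.
Inner content = 582 − 2·12 = 558 px.
3d = 558 → d = 186 px.

186 px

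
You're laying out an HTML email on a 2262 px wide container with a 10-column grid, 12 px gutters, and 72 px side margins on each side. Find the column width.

201 px

Inside the margins: 2262 − 144 = 2118 px.
10 columns + 9 gutters: 10c + 9·12 = 2118.
10c = 2118 − 108 = 2010, so c = 201 px.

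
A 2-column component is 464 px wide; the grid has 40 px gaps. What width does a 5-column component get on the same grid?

1220 px

Subtracting 1 gap of 40 leaves 424 for 2 columns, so c = 212 px.
Span of 5: 5·212 + 4·40 = 1060 + 160 = 1220 px.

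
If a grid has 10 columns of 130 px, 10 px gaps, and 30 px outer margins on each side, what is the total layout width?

Total width: 2·30 + 10·130 + 9·10 = 1450 px.

1450 px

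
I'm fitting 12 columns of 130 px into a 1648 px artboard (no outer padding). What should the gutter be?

8 px

12 columns take 12·130 = 1560 px; remaining 88 splits into 11 gutters.
g = 88 / 11 = 8 px.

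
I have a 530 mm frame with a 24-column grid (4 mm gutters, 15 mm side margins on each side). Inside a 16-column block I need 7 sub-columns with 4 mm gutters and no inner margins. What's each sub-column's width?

44 mm

Outer content = 530 − 2·15 = 500 mm.
24c + 23·4 = 500 → 24c = 408 → c = 17 mm.
16 columns plus 15 gutters: 272 + 60 = 332 mm.
7d + 6·4 = 332 → 7d = 308 → d = 44 mm.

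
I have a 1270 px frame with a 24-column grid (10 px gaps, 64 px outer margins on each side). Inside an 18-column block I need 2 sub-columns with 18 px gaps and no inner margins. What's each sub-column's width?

418 px

Inside the margins: 1270 − 128 = 1142 px.
24 columns + 23 gaps: 24c + 23·10 = 1142.
24c = 1142 − 230 = 912, so c = 38 px.
18 columns plus 17 gaps: 684 + 170 = 854 px.
2d + 1·18 = 854 → 2d = 836 → d = 418 px.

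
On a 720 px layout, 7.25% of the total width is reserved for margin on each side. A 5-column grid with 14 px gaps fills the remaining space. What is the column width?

111.92 px

720 × (1 − 2·7.25%) = 720 × 85.5% = 615.6 px for the columns.
Subtracting 4 gaps of 14 leaves 559.6 for 5 columns, so c = 111.92 px.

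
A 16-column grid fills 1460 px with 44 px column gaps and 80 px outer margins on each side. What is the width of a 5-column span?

Subtract both margins: 1460 − 2·80 = 1300 px.
1300 − 15·44 = 640; ÷16 gives c = 40 px.
5 columns plus 4 column gaps: 200 + 176 = 376 px.

376 px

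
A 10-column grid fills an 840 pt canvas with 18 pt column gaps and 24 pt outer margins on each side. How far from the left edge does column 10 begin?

753 pt

Content = 840 − 2·24 = 792 pt.
Subtracting 9 column gaps of 18 leaves 630 for 10 columns, so c = 63 pt.
Before column 10: the margin + 9 columns + 9 column gaps.
Offset = 24 + 9·(63 + 18) = 24 + 729 = 753 pt.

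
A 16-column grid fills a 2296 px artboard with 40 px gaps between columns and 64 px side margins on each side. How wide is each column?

98 px

Content width = 2296 − 2·64 = 2168 px.
16 columns + 15 gaps: 16c + 15·40 = 2168.
16c = 2168 − 600 = 1568, so c = 98 px.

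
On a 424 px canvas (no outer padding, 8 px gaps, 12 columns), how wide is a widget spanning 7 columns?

424 − 11·8 = 336; ÷12 gives c = 28 px.
Span of 7: 7·28 + 6·8 = 196 + 48 = 244 px.

244 px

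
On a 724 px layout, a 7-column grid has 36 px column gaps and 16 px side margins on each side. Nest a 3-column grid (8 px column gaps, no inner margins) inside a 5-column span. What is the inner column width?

156 px

Subtract both margins: 724 − 2·16 = 692 px.
7 columns + 6 column gaps: 7c + 6·36 = 692.
7c = 692 − 216 = 476, so c = 68 px.
Span of 5: 5·68 + 4·36 = 340 + 144 = 484 px.
Subtracting 2 column gaps of 8 leaves 468 for 3 columns, so d = 156 px.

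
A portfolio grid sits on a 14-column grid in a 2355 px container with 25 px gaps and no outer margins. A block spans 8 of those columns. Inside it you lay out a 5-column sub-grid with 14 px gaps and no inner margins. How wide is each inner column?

2355 − 13·25 = 2030; ÷14 gives c = 145 px.
8 columns plus 7 gaps: 1160 + 175 = 1335 px.
Subtracting 4 gaps of 14 leaves 1279 for 5 columns, so d = 255.8 px.

255.8 px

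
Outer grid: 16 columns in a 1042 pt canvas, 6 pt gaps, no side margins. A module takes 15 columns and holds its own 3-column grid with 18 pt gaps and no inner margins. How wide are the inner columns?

313.5 pt

Subtracting 15 gaps of 6 leaves 952 for 16 columns, so c = 59.5 pt.
15-column span = 15·59.5 + 14·6 = 976.5 pt.
976.5 − 2·18 = 940.5; ÷3 gives d = 313.5 pt.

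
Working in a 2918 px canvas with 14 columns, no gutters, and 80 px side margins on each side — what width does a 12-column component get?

Subtract both margins: 2918 − 2·80 = 2758 px.
2758 / 14 = 197 px per column.
12-column span = 12·197 = 2364 px.

2364 px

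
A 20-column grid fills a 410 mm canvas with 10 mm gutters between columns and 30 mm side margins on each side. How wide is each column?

8 mm

Content width = 410 − 2·30 = 350 mm.
Subtracting 19 gutters of 10 leaves 160 for 20 columns, so c = 8 mm.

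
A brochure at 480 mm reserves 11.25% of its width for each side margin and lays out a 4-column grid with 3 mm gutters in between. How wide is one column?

Each margin = 11.25% of 480 = 54 mm; content = 480 − 2·54 = 372 mm.
372 − 3·3 = 363; ÷4 gives c = 90.75 mm.

90.75 mm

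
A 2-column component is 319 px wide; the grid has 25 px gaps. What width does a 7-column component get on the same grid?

Subtracting 1 gap of 25 leaves 294 for 2 columns, so c = 147 px.
7 columns plus 6 gaps: 1029 + 150 = 1179 px.

1179 px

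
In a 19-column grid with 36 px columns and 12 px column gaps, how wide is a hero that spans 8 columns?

372 px

8-column span = 8·36 + 7·12 = 372 px.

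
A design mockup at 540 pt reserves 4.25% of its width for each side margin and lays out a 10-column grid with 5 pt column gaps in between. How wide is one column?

44.91 pt

Each margin = 4.25% of 540 = 22.95 pt; content = 540 − 2·22.95 = 494.1 pt.
10c + 9·5 = 494.1 → 10c = 449.1 → c = 44.91 pt.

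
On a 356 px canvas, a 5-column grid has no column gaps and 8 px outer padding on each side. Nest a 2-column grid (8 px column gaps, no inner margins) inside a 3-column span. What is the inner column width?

98 px

Outer content = 356 − 2·8 = 340 px.
5c = 340 → c = 68 px.
With no column gaps, 3 columns span 3·68 = 204 px.
204 − 1·8 = 196; ÷2 gives d = 98 px.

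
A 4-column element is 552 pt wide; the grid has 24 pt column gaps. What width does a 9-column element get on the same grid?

1272 pt

4 columns + 3 column gaps: 4c + 3·24 = 552.
4c = 552 − 72 = 480, so c = 120 pt.
9 columns plus 8 column gaps: 1080 + 192 = 1272 pt.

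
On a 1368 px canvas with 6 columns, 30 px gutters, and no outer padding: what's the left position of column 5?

932 px

6 columns + 5 gutters: 6c + 5·30 = 1368.
6c = 1368 − 150 = 1218, so c = 203 px.
No margin, so column 5 starts at 4·(column + gutter) = 4·233 = 932 px.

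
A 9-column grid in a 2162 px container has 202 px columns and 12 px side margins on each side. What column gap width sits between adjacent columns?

Content width = 2162 − 2·12 = 2138 px.
9 columns take 9·202 = 1818 px; remaining 320 splits into 8 column gaps.
g = 320 / 8 = 40 px.

40 px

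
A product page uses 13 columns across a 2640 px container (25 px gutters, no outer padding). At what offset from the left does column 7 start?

Subtracting 12 gutters of 25 leaves 2340 for 13 columns, so c = 180 px.
Before column 7: 6 columns + 6 gutters.
Offset = 6·(180 + 25) = 6·205 = 1230 px.

1230 px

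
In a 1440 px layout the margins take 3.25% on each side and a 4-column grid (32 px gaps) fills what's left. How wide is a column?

312.6 px

1440 × (1 − 2·3.25%) = 1440 × 93.5% = 1346.4 px for the columns.
4c + 3·32 = 1346.4 → 4c = 1250.4 → c = 312.6 px.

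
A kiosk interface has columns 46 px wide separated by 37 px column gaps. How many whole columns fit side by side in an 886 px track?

11 columns

Each extra column adds 46 + 37 = 83 px.
(886 + 37) / 83 = 11.12, so 11 columns fit.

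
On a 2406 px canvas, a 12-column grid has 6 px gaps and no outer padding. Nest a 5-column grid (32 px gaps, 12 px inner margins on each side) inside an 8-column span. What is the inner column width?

290 px

12 columns + 11 gaps: 12c + 11·6 = 2406.
12c = 2406 − 66 = 2340, so c = 195 px.
8-column span = 8·195 + 7·6 = 1602 px.
Inner content = 1602 − 2·12 = 1578 px.
1578 − 4·32 = 1450; ÷5 gives d = 290 px.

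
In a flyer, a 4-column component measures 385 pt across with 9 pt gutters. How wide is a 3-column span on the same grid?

Subtracting 3 gutters of 9 leaves 358 for 4 columns, so c = 89.5 pt.
Span of 3: 3·89.5 + 2·9 = 268.5 + 18 = 286.5 pt.

286.5 pt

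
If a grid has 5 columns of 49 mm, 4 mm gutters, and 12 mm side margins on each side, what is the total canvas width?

Adding margins, columns and gutters: 24 + 245 + 16 = 285 mm.

285 mm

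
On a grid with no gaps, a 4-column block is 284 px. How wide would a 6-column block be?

426 px

4c = 284 → c = 71 px.
With no gaps, 6 columns span 6·71 = 426 px.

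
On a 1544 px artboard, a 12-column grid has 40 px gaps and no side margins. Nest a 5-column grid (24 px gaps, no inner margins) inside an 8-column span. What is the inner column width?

184 px

1544 − 11·40 = 1104; ÷12 gives c = 92 px.
8-column span = 8·92 + 7·40 = 1016 px.
Subtracting 4 gaps of 24 leaves 920 for 5 columns, so d = 184 px.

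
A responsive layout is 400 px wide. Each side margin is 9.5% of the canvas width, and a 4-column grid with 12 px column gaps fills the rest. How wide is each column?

72 px

400 × (1 − 2·9.5%) = 400 × 81% = 324 px for the columns.
4c + 3·12 = 324 → 4c = 288 → c = 72 px.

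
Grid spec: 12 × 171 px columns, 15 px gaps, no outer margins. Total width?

Summing: 2052 + 165 = 2217 px.

2217 px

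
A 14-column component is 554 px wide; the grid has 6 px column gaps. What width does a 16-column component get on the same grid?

634 px

554 − 13·6 = 476; ÷14 gives c = 34 px.
16-column span = 16·34 + 15·6 = 634 px.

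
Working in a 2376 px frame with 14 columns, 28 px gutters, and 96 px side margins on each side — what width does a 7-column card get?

Subtract both margins: 2376 − 2·96 = 2184 px.
14 columns + 13 gutters: 14c + 13·28 = 2184.
14c = 2184 − 364 = 1820, so c = 130 px.
Span of 7: 7·130 + 6·28 = 910 + 168 = 1078 px.

1078 px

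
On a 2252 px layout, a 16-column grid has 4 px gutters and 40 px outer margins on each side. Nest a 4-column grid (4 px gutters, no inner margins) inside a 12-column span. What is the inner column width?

404 px

Take off 80 px of margins, leaving 2172 px.
Subtracting 15 gutters of 4 leaves 2112 for 16 columns, so c = 132 px.
12-column span = 12·132 + 11·4 = 1628 px.
1628 − 3·4 = 1616; ÷4 gives d = 404 px.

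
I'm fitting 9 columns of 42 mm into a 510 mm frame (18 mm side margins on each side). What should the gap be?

12 mm

Content width = 510 − 2·18 = 474 mm.
9 columns take 9·42 = 378 mm; remaining 96 splits into 8 gaps.
g = 96 / 8 = 12 mm.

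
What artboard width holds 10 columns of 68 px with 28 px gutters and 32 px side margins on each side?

Artboard = 2·32 + 10·68 + 9·28 = 64 + 680 + 252 = 996 px.

996 px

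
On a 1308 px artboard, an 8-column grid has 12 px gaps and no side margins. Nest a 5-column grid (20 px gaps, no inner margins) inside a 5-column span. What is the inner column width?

146.6 px

8c + 7·12 = 1308 → 8c = 1224 → c = 153 px.
Span of 5: 5·153 + 4·12 = 765 + 48 = 813 px.
813 − 4·20 = 733; ÷5 gives d = 146.6 px.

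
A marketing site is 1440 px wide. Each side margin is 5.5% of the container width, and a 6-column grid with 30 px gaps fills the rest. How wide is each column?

188.6 px

Margins: 5.5% × 1440 = 79.2 px each, so content = 1440 − 158.4 = 1281.6 px.
6c + 5·30 = 1281.6 → 6c = 1131.6 → c = 188.6 px.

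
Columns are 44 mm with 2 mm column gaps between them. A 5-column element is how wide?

5 columns plus 4 column gaps: 220 + 8 = 228 mm.

228 mm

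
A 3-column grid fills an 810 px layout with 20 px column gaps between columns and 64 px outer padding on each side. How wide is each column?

Inside the margins: 810 − 128 = 682 px.
3 columns + 2 column gaps: 3c + 2·20 = 682.
3c = 682 − 40 = 642, so c = 214 px.

214 px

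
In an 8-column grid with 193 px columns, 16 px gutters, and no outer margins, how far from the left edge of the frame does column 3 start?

418 px

No margin, so column 3 starts at 2·(column + gutter) = 2·209 = 418 px.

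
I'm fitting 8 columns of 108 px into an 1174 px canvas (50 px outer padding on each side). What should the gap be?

Inside the margins: 1174 − 100 = 1074 px.
8 columns take 8·108 = 864 px; remaining 210 splits into 7 gaps.
g = 210 / 7 = 30 px.

30 px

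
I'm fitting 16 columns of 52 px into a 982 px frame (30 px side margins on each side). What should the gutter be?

6 px

Inside the margins: 982 − 60 = 922 px.
16·52 + 15g = 922 → 15g = 90 → g = 6 px.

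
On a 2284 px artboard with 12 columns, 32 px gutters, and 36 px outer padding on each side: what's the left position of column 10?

1719 px

Take off 72 px of margins, leaving 2212 px.
2212 − 11·32 = 1860; ÷12 gives c = 155 px.
Each column+gutter stride is 187 px; 9 of them past the 36 px margin is 36 + 1683 = 1719 px.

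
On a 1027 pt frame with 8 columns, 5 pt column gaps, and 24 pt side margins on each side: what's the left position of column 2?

Content = 1027 − 2·24 = 979 pt.
Subtracting 7 column gaps of 5 leaves 944 for 8 columns, so c = 118 pt.
Column 2 starts at margin + 1·(column + gutter) = 24 + 1·123 = 147 pt.

147 pt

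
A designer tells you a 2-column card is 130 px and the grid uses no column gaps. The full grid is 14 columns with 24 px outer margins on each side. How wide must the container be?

2c = 130 → c = 65 px.
Total width: 2·24 + 14·65 = 958 px.

958 px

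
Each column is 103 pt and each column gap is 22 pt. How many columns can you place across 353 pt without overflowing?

k columns need k·103 + (k−1)·22 = k·125 − 22.
k·125 − 22 ≤ 353 → k ≤ 375 / 125 ≈ 3.00, so k = 3.

3 columns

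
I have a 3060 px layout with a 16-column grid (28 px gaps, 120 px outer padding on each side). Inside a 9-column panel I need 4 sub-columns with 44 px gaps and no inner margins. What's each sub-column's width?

Take off 240 px of margins, leaving 2820 px.
2820 − 15·28 = 2400; ÷16 gives c = 150 px.
Span of 9: 9·150 + 8·28 = 1350 + 224 = 1574 px.
4d + 3·44 = 1574 → 4d = 1442 → d = 360.5 px.

360.5 px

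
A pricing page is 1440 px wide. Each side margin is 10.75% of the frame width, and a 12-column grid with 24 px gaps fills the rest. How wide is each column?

72.2 px

1440 × (1 − 2·10.75%) = 1440 × 78.5% = 1130.4 px for the columns.
12c + 11·24 = 1130.4 → 12c = 866.4 → c = 72.2 px.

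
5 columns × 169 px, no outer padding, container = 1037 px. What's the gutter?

48 px

5·169 + 4g = 1037 → 4g = 192 → g = 48 px.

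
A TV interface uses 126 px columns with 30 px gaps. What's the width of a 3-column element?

3-column span = 3·126 + 2·30 = 438 px.

438 px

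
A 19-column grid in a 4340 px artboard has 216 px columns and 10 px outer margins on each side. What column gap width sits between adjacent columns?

12 px

Subtract both margins: 4340 − 2·10 = 4320 px.
19·216 + 18g = 4320 → 18g = 216 → g = 12 px.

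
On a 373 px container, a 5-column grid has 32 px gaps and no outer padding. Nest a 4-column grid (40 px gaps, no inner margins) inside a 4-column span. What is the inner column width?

5c + 4·32 = 373 → 5c = 245 → c = 49 px.
4 columns plus 3 gaps: 196 + 96 = 292 px.
4 columns + 3 gaps: 4d + 3·40 = 292.
4d = 292 − 120 = 172, so d = 43 px.

43 px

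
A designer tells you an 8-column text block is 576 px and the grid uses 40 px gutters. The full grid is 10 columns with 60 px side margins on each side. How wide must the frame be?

576 − 7·40 = 296; ÷8 gives c = 37 px.
Frame = 2·60 + 10·37 + 9·40 = 120 + 370 + 360 = 850 px.

850 px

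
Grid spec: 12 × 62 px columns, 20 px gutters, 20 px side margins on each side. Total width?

Adding margins, columns and gutters: 40 + 744 + 220 = 1004 px.

1004 px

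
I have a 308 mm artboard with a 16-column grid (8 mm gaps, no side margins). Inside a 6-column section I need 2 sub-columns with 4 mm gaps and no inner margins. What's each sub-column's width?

53.25 mm

308 − 15·8 = 188; ÷16 gives c = 11.75 mm.
6 columns plus 5 gaps: 70.5 + 40 = 110.5 mm.
110.5 − 1·4 = 106.5; ÷2 gives d = 53.25 mm.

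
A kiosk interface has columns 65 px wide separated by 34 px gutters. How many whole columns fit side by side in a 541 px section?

5 columns

Each extra column adds 65 + 34 = 99 px.
(541 + 34) / 99 = 5.81, so 5 columns fit.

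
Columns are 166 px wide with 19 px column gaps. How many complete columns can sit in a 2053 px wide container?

k columns need k·166 + (k−1)·19 = k·185 − 19.
k·185 − 19 ≤ 2053 → k ≤ 2072 / 185 ≈ 11.20, so k = 11.

11 columns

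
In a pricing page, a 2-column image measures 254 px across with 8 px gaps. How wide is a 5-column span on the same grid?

647 px

2c + 1·8 = 254 → 2c = 246 → c = 123 px.
5-column span = 5·123 + 4·8 = 647 px.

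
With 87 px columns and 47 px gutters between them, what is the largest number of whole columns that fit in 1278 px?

9 columns

9 columns: 9·87 + 8·47 = 1159 px ≤ 1278.
10 columns: 1293 px > 1278. So 9.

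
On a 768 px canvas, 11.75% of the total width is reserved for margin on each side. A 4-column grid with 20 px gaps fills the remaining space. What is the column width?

768 × (1 − 2·11.75%) = 768 × 76.5% = 587.52 px for the columns.
4c + 3·20 = 587.52 → 4c = 527.52 → c = 131.88 px.

131.88 px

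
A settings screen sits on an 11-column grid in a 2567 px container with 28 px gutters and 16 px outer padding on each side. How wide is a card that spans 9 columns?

Subtract both margins: 2567 − 2·16 = 2535 px.
11c + 10·28 = 2535 → 11c = 2255 → c = 205 px.
9-column span = 9·205 + 8·28 = 2069 px.

2069 px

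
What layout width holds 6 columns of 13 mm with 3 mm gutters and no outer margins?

93 mm

Total width: 6·13 + 5·3 = 93 mm.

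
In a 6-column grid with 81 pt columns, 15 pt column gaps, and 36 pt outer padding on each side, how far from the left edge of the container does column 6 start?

Before column 6: the margin + 5 columns + 5 column gaps.
Offset = 36 + 5·(81 + 15) = 36 + 480 = 516 pt.

516 pt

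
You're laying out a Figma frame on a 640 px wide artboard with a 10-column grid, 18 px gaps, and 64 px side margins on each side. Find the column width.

Take off 128 px of margins, leaving 512 px.
512 − 9·18 = 350; ÷10 gives c = 35 px.

35 px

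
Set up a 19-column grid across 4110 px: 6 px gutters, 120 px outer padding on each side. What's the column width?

Subtract both margins: 4110 − 2·120 = 3870 px.
19c + 18·6 = 3870 → 19c = 3762 → c = 198 px.

198 px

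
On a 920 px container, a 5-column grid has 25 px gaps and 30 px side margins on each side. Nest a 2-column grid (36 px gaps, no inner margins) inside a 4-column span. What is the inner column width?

Inside the margins: 920 − 60 = 860 px.
5c + 4·25 = 860 → 5c = 760 → c = 152 px.
Span of 4: 4·152 + 3·25 = 608 + 75 = 683 px.
2 columns + 1 gap: 2d + 1·36 = 683.
2d = 683 − 36 = 647, so d = 323.5 px.

323.5 px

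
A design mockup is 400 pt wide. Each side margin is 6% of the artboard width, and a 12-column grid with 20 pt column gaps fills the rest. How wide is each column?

11 pt

Margins: 6% × 400 = 24 pt each, so content = 400 − 48 = 352 pt.
352 − 11·20 = 132; ÷12 gives c = 11 pt.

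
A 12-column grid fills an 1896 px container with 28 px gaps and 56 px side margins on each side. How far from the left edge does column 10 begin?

1415 px

Take off 112 px of margins, leaving 1784 px.
12 columns + 11 gaps: 12c + 11·28 = 1784.
12c = 1784 − 308 = 1476, so c = 123 px.
Before column 10: the margin + 9 columns + 9 gaps.
Offset = 56 + 9·(123 + 28) = 56 + 1359 = 1415 px.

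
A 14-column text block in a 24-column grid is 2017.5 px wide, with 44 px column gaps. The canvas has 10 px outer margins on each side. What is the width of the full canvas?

14c + 13·44 = 2017.5 → 14c = 1445.5 → c = 103.25 px.
Canvas = 2·10 + 24·103.25 + 23·44 = 20 + 2478 + 1012 = 3510 px.

3510 px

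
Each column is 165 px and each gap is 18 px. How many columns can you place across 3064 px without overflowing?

16 columns

Each extra column adds 165 + 18 = 183 px.
(3064 + 18) / 183 = 16.84, so 16 columns fit.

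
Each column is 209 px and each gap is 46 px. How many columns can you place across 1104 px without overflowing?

4 columns: 4·209 + 3·46 = 974 px ≤ 1104.
5 columns: 1229 px > 1104. So 4.

4 columns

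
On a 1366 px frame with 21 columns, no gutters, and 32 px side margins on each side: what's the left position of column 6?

342 px

Take off 64 px of margins, leaving 1302 px.
21c = 1302 → c = 62 px.
Each column+gutter stride is 62 px; 5 of them past the 32 px margin is 32 + 310 = 342 px.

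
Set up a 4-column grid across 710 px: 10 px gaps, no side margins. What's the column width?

Subtracting 3 gaps of 10 leaves 680 for 4 columns, so c = 170 px.

170 px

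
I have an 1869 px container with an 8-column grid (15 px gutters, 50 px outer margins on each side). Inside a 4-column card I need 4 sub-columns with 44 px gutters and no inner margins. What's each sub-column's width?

186.25 px

Outer content = 1869 − 2·50 = 1769 px.
8c + 7·15 = 1769 → 8c = 1664 → c = 208 px.
Span of 4: 4·208 + 3·15 = 832 + 45 = 877 px.
877 − 3·44 = 745; ÷4 gives d = 186.25 px.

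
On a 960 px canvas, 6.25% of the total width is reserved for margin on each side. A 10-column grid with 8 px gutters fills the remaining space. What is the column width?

76.8 px

Each margin = 6.25% of 960 = 60 px; content = 960 − 2·60 = 840 px.
Subtracting 9 gutters of 8 leaves 768 for 10 columns, so c = 76.8 px.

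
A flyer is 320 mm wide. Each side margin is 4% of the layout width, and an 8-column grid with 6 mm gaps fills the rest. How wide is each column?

Margins: 4% × 320 = 12.8 mm each, so content = 320 − 25.6 = 294.4 mm.
294.4 − 7·6 = 252.4; ÷8 gives c = 31.55 mm.

31.55 mm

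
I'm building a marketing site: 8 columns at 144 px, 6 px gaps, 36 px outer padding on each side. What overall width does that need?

Adding margins, columns and gutters: 72 + 1152 + 42 = 1266 px.

1266 px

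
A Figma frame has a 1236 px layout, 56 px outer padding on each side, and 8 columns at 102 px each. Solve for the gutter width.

44 px

Subtract both margins: 1236 − 2·56 = 1124 px.
Columns use 816 px, leaving 308 px across 7 gutters = 44 px each.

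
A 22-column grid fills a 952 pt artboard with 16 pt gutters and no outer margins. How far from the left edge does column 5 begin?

176 pt

Subtracting 21 gutters of 16 leaves 616 for 22 columns, so c = 28 pt.
No margin, so column 5 starts at 4·(column + gutter) = 4·44 = 176 pt.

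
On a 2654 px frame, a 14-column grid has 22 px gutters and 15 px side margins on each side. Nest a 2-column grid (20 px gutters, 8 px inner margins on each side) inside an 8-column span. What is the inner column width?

Take off 30 px of margins, leaving 2624 px.
2624 − 13·22 = 2338; ÷14 gives c = 167 px.
Span of 8: 8·167 + 7·22 = 1336 + 154 = 1490 px.
Inner content = 1490 − 2·8 = 1474 px.
2 columns + 1 gutter: 2d + 1·20 = 1474.
2d = 1474 − 20 = 1454, so d = 727 px.

727 px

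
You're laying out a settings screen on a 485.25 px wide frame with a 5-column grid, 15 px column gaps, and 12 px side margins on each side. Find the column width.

Subtract both margins: 485.25 − 2·12 = 461.25 px.
Subtracting 4 column gaps of 15 leaves 401.25 for 5 columns, so c = 80.25 px.

80.25 px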